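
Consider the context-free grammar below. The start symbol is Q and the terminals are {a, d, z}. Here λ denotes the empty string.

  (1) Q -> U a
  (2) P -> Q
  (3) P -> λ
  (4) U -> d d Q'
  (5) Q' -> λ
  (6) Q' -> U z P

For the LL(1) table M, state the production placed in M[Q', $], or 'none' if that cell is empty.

none

FIRST(U): from U->d d Q' we get {d}. So FIRST(U) = {d}.
FIRST(Q): from Q->U a we get {d}. So FIRST(Q) = {d}.
FIRST(Q'): from Q'->λ we get {λ}; from Q'->U z P we get {d}. So FIRST(Q') = {λ, d}.
FIRST(P): from P->Q we get {d}; from P->λ we get {λ}. So FIRST(P) = {λ, d}.
FOLLOW(Q) includes $ since Q is the start symbol.
FOLLOW(U): in Q->U a, U is followed by a with FIRST {a}; in Q'->U z P, U is followed by z P with FIRST {z}. Thus FOLLOW(U) = {a, z}.
FOLLOW(Q'): in U->d d Q', the suffix after Q' is empty, so FOLLOW(Q') ⊇ FOLLOW(U) = {a, z}. Thus FOLLOW(Q') = {a, z}.
For Q' -> λ: FIRST(λ) = {λ}, so it goes in M[Q', t] for t ∈ {}; since λ ∈ FIRST, also for every t ∈ FOLLOW(Q') = {a, z}.
For Q' -> U z P: FIRST(U z P) = {d}, so it goes in M[Q', t] for t ∈ {d}.
None of these place a production in M[Q', $].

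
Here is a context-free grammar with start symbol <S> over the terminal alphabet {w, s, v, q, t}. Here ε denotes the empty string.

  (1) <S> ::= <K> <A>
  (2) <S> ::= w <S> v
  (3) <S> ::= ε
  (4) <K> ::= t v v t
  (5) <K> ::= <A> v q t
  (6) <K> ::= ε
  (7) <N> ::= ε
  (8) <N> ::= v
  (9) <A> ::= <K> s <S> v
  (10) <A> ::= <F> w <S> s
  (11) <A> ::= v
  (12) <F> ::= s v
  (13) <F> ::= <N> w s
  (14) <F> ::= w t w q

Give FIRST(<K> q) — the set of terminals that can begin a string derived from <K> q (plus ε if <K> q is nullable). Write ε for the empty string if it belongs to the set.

FIRST(<N>): from <N>::=ε we get {ε}; from <N>::=v we get {v}. So FIRST(<N>) = {ε, v}.
FIRST(<F>): from <F>::=s v we get {s}; from <F>::=<N> w s we get {v, w}; from <F>::=w t w q we get {w}. So FIRST(<F>) = {s, v, w}.
FIRST(<S>): from <S>::=<K> <A> we get {s, t, v, w}; from <S>::=w <S> v we get {w}; from <S>::=ε we get {ε}. So FIRST(<S>) = {ε, s, t, v, w}.
FIRST(<K>): from <K>::=t v v t we get {t}; from <K>::=<A> v q t we get {s, t, v, w}; from <K>::=ε we get {ε}. So FIRST(<K>) = {ε, s, t, v, w}.
FIRST(<A>): from <A>::=<K> s <S> v we get {s, t, v, w}; from <A>::=<F> w <S> s we get {s, v, w}; from <A>::=v we get {v}. So FIRST(<A>) = {s, t, v, w}.
FIRST(<K> q): take FIRST of each symbol in turn, carrying on past any symbol whose FIRST contains ε; result {q, s, t, v, w}.

{q, s, t, v, w}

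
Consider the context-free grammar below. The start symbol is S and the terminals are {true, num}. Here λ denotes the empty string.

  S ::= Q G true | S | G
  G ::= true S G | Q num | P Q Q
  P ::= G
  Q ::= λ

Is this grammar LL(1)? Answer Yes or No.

FIRST(S) = {num, true}
FIRST(G) = {num, true}
FIRST(P) = {num, true}
FIRST(Q) = {λ}
FOLLOW(S) = {$, num, true}
FOLLOW(G) = {$, num, true}
FOLLOW(P) = {$, num, true}
FOLLOW(Q) = {$, num, true}
Cell M[G, num] receives both G ::= Q num and G ::= P Q Q — the grammar is not LL(1).

No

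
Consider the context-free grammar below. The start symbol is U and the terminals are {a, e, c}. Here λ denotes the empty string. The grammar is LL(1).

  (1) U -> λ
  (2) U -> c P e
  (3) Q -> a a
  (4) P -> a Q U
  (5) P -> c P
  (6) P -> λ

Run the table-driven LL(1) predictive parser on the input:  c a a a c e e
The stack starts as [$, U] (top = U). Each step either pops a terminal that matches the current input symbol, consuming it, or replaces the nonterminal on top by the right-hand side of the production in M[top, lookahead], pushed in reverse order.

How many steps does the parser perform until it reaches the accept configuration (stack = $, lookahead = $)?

step 1: stack=$ U  input=c a a a c e e $  — expand U -> c P e
step 2: stack=$ e P c  input=c a a a c e e $  — match c
step 3: stack=$ e P  input=a a a c e e $  — expand P -> a Q U
step 4: stack=$ e U Q a  input=a a a c e e $  — match a
step 5: stack=$ e U Q  input=a a c e e $  — expand Q -> a a
step 6: stack=$ e U a a  input=a a c e e $  — match a
step 7: stack=$ e U a  input=a c e e $  — match a
step 8: stack=$ e U  input=c e e $  — expand U -> c P e
step 9: stack=$ e e P c  input=c e e $  — match c
step 10: stack=$ e e P  input=e e $  — expand P -> λ
step 11: stack=$ e e  input=e e $  — match e
step 12: stack=$ e  input=e $  — match e
Accept reached after 12 steps.

12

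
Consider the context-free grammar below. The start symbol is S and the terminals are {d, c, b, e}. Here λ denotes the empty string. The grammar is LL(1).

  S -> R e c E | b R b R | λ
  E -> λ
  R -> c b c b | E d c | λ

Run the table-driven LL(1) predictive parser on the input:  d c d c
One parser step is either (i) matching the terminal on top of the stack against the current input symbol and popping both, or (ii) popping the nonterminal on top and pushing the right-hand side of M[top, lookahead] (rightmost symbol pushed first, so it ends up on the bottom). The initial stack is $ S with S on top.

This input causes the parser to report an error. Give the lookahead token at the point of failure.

step 1: stack=$ S  input=d c d c $  — expand S -> R e c E
step 2: stack=$ E c e R  input=d c d c $  — expand R -> E d c
step 3: stack=$ E c e c d E  input=d c d c $  — expand E -> λ
step 4: stack=$ E c e c d  input=d c d c $  — match d
step 5: stack=$ E c e c  input=c d c $  — match c
step 6: stack=$ E c e  input=d c $  — error: top is terminal e but lookahead is d

d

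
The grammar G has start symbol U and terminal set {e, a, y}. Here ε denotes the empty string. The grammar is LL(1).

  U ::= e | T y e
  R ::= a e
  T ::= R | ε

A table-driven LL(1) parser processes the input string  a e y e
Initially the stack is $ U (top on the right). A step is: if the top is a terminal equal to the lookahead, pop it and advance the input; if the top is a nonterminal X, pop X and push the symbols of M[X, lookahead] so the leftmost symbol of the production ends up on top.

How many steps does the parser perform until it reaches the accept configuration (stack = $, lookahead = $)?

7

     Stack      Input      Action
  1  $ U        a e y e $  expand U ::= T y e
  2  $ e y T    a e y e $  expand T ::= R
  3  $ e y R    a e y e $  expand R ::= a e
  4  $ e y e a  a e y e $  match a
  5  $ e y e    e y e $    match e
  6  $ e y      y e $      match y
  7  $ e        e $        match e
Accept reached after 7 steps.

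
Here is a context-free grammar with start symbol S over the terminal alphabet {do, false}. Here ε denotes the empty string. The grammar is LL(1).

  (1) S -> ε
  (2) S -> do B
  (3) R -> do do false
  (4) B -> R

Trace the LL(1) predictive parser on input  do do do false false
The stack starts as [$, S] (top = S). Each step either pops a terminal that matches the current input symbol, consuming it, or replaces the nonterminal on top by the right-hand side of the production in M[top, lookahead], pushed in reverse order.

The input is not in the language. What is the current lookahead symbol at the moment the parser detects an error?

false

step 1: stack=$ S  input=do do do false false $  — expand S -> do B
step 2: stack=$ B do  input=do do do false false $  — match do
step 3: stack=$ B  input=do do false false $  — expand B -> R
step 4: stack=$ R  input=do do false false $  — expand R -> do do false
step 5: stack=$ false do do  input=do do false false $  — match do
step 6: stack=$ false do  input=do false false $  — match do
step 7: stack=$ false  input=false false $  — match false
step 8: stack=$  input=false $  — error: stack empty but input remains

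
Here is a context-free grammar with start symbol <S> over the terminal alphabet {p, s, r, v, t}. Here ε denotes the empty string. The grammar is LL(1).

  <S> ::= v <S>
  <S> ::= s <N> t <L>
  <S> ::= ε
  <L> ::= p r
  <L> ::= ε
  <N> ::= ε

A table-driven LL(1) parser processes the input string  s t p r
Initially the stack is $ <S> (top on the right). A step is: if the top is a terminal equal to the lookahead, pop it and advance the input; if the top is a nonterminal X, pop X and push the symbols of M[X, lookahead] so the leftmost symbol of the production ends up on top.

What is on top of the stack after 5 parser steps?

p

step 1: stack=$ <S>  input=s t p r $  — expand <S> ::= s <N> t <L>
step 2: stack=$ <L> t <N> s  input=s t p r $  — match s
step 3: stack=$ <L> t <N>  input=t p r $  — expand <N> ::= ε
step 4: stack=$ <L> t  input=t p r $  — match t
step 5: stack=$ <L>  input=p r $  — expand <L> ::= p r
Stack after step 5: $ r p (top = p).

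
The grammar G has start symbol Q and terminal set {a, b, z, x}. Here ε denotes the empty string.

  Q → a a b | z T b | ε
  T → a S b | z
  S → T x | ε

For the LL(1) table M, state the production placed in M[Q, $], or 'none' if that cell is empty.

Q → ε

FIRST(Q): from Q→a a b we get {a}; from Q→z T b we get {z}; from Q→ε we get {ε}. So FIRST(Q) = {ε, a, z}.
FIRST(T): from T→a S b we get {a}; from T→z we get {z}. So FIRST(T) = {a, z}.
FIRST(S): from S→T x we get {a, z}; from S→ε we get {ε}. So FIRST(S) = {ε, a, z}.
FOLLOW(Q) includes $ since Q is the start symbol.
FOLLOW(Q): Q appears on no right-hand side. Thus FOLLOW(Q) = {$}.
For Q → a a b: FIRST(a a b) = {a}, so it goes in M[Q, t] for t ∈ {a}.
For Q → z T b: FIRST(z T b) = {z}, so it goes in M[Q, t] for t ∈ {z}.
For Q → ε: FIRST(ε) = {ε}, so it goes in M[Q, t] for t ∈ {}; since ε ∈ FIRST, also for every t ∈ FOLLOW(Q) = {$}.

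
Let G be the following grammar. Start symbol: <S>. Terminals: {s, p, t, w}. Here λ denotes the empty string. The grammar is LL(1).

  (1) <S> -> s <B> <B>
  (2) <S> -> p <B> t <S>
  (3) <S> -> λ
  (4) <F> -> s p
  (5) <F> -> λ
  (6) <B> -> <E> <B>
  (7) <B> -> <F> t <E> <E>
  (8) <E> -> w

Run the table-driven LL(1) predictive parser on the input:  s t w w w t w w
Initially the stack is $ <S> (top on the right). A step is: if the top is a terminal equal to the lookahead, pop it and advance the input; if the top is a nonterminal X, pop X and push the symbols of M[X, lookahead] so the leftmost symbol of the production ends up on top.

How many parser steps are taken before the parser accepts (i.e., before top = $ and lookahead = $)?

step 1: stack=$ <S>  input=s t w w w t w w $  — expand <S> -> s <B> <B>
step 2: stack=$ <B> <B> s  input=s t w w w t w w $  — match s
step 3: stack=$ <B> <B>  input=t w w w t w w $  — expand <B> -> <F> t <E> <E>
step 4: stack=$ <B> <E> <E> t <F>  input=t w w w t w w $  — expand <F> -> λ
step 5: stack=$ <B> <E> <E> t  input=t w w w t w w $  — match t
step 6: stack=$ <B> <E> <E>  input=w w w t w w $  — expand <E> -> w
step 7: stack=$ <B> <E> w  input=w w w t w w $  — match w
step 8: stack=$ <B> <E>  input=w w t w w $  — expand <E> -> w
step 9: stack=$ <B> w  input=w w t w w $  — match w
step 10: stack=$ <B>  input=w t w w $  — expand <B> -> <E> <B>
step 11: stack=$ <B> <E>  input=w t w w $  — expand <E> -> w
step 12: stack=$ <B> w  input=w t w w $  — match w
step 13: stack=$ <B>  input=t w w $  — expand <B> -> <F> t <E> <E>
step 14: stack=$ <E> <E> t <F>  input=t w w $  — expand <F> -> λ
step 15: stack=$ <E> <E> t  input=t w w $  — match t
step 16: stack=$ <E> <E>  input=w w $  — expand <E> -> w
step 17: stack=$ <E> w  input=w w $  — match w
step 18: stack=$ <E>  input=w $  — expand <E> -> w
step 19: stack=$ w  input=w $  — match w
Accept reached after 19 steps.

19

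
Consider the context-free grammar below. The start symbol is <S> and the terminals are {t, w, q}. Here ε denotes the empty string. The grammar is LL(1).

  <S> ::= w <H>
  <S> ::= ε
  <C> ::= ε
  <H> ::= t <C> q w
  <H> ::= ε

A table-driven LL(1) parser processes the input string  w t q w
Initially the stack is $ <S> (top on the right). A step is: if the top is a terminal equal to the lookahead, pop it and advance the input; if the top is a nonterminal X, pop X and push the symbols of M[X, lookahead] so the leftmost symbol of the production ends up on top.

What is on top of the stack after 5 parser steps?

step 1: stack=$ <S>  input=w t q w $  — expand <S> ::= w <H>
step 2: stack=$ <H> w  input=w t q w $  — match w
step 3: stack=$ <H>  input=t q w $  — expand <H> ::= t <C> q w
step 4: stack=$ w q <C> t  input=t q w $  — match t
step 5: stack=$ w q <C>  input=q w $  — expand <C> ::= ε
Stack after step 5: $ w q (top = q).

q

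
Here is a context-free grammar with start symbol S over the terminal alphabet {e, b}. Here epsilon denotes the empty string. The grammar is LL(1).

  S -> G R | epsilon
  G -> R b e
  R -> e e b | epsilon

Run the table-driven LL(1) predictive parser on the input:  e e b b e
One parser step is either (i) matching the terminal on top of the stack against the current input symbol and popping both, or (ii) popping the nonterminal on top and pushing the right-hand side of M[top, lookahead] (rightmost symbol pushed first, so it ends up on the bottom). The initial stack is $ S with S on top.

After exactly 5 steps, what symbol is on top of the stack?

b

     Stack          Input        Action
  1  $ S            e e b b e $  expand S -> G R
  2  $ R G          e e b b e $  expand G -> R b e
  3  $ R e b R      e e b b e $  expand R -> e e b
  4  $ R e b b e e  e e b b e $  match e
  5  $ R e b b e    e b b e $    match e
Stack after step 5: $ R e b b (top = b).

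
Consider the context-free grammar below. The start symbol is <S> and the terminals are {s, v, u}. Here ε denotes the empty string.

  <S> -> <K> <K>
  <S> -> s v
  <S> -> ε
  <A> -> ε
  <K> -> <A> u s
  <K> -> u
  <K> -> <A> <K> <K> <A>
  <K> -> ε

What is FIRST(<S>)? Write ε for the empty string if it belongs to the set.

FIRST(<A>): from <A>->ε we get {ε}. So FIRST(<A>) = {ε}.
FIRST(<K>): from <K>-><A> u s we get {u}; from <K>->u we get {u}; from <K>-><A> <K> <K> <A> we get {ε, u}; from <K>->ε we get {ε}. So FIRST(<K>) = {ε, u}.
FIRST(<S>): from <S>-><K> <K> we get {ε, u}; from <S>->s v we get {s}; from <S>->ε we get {ε}. So FIRST(<S>) = {ε, s, u}.

{ε, s, u}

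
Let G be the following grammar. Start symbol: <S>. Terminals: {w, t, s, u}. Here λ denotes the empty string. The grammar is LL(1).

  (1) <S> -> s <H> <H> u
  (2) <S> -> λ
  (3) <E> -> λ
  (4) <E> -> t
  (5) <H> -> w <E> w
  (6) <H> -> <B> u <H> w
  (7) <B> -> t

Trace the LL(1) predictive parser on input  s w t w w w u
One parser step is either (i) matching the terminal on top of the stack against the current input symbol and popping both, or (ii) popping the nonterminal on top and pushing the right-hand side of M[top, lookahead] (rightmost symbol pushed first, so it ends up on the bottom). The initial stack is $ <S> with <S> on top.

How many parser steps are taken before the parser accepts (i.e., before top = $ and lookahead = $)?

      Stack            Input            Action
   1  $ <S>            s w t w w w u $  expand <S> -> s <H> <H> u
   2  $ u <H> <H> s    s w t w w w u $  match s
   3  $ u <H> <H>      w t w w w u $    expand <H> -> w <E> w
   4  $ u <H> w <E> w  w t w w w u $    match w
   5  $ u <H> w <E>    t w w w u $      expand <E> -> t
   6  $ u <H> w t      t w w w u $      match t
   7  $ u <H> w        w w w u $        match w
   8  $ u <H>          w w u $          expand <H> -> w <E> w
   9  $ u w <E> w      w w u $          match w
  10  $ u w <E>        w u $            expand <E> -> λ
  11  $ u w            w u $            match w
  12  $ u              u $              match u
Accept reached after 12 steps.

12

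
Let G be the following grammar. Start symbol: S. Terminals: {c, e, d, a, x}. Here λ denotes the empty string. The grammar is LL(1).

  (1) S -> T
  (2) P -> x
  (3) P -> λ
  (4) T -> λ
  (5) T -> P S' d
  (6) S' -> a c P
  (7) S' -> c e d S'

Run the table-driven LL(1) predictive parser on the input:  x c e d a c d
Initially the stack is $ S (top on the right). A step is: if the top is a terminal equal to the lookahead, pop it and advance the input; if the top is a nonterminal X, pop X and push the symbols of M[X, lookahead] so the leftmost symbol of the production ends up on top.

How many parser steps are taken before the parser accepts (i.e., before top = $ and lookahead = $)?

13

      Stack         Input            Action
   1  $ S           x c e d a c d $  expand S -> T
   2  $ T           x c e d a c d $  expand T -> P S' d
   3  $ d S' P      x c e d a c d $  expand P -> x
   4  $ d S' x      x c e d a c d $  match x
   5  $ d S'        c e d a c d $    expand S' -> c e d S'
   6  $ d S' d e c  c e d a c d $    match c
   7  $ d S' d e    e d a c d $      match e
   8  $ d S' d      d a c d $        match d
   9  $ d S'        a c d $          expand S' -> a c P
  10  $ d P c a     a c d $          match a
  11  $ d P c       c d $            match c
  12  $ d P         d $              expand P -> λ
  13  $ d           d $              match d
Accept reached after 13 steps.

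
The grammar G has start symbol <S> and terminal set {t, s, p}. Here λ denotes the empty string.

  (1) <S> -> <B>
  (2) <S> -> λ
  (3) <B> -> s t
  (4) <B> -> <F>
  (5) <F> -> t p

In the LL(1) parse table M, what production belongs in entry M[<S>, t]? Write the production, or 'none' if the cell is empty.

FIRST(<F>) = {t}
FIRST(<B>) = {s, t}  (via <F>)
FIRST(<S>) = {λ, s, t}  (via <B>)
FOLLOW(<S>) includes $ since <S> is the start symbol.
FOLLOW(<S>): <S> appears on no right-hand side. Thus FOLLOW(<S>) = {$}.
For <S> -> <B>: FIRST(<B>) = {s, t}, so it goes in M[<S>, t] for t ∈ {s, t}.
For <S> -> λ: FIRST(λ) = {λ}, so it goes in M[<S>, t] for t ∈ {}; since λ ∈ FIRST, also for every t ∈ FOLLOW(<S>) = {$}.

<S> -> <B>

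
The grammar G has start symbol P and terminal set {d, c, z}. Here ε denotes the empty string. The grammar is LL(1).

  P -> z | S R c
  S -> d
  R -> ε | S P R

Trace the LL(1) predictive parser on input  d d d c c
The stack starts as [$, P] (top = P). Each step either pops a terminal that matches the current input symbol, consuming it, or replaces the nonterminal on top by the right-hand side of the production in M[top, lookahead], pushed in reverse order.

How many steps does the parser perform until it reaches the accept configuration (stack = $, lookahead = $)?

      Stack        Input        Action
   1  $ P          d d d c c $  expand P -> S R c
   2  $ c R S      d d d c c $  expand S -> d
   3  $ c R d      d d d c c $  match d
   4  $ c R        d d c c $    expand R -> S P R
   5  $ c R P S    d d c c $    expand S -> d
   6  $ c R P d    d d c c $    match d
   7  $ c R P      d c c $      expand P -> S R c
   8  $ c R c R S  d c c $      expand S -> d
   9  $ c R c R d  d c c $      match d
  10  $ c R c R    c c $        expand R -> ε
  11  $ c R c      c c $        match c
  12  $ c R        c $          expand R -> ε
  13  $ c          c $          match c
Accept reached after 13 steps.

13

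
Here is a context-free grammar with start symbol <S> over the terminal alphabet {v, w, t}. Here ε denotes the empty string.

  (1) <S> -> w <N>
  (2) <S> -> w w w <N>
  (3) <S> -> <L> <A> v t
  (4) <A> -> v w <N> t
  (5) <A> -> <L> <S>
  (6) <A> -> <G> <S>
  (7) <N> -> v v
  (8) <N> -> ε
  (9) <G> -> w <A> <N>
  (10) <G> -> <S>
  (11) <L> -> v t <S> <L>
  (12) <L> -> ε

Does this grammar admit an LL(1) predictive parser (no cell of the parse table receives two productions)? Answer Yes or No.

FIRST(<S>) = {v, w}
FIRST(<A>) = {v, w}
FIRST(<N>) = {ε, v}
FIRST(<G>) = {v, w}
FIRST(<L>) = {ε, v}
FOLLOW(<S>) = {$, v, w}
FOLLOW(<A>) = {v, w}
FOLLOW(<N>) = {$, t, v, w}
FOLLOW(<G>) = {v, w}
FOLLOW(<L>) = {v, w}
Cell M[<A>, v] receives both <A> -> v w <N> t and <A> -> <L> <S> and <A> -> <G> <S> — the grammar is not LL(1).

No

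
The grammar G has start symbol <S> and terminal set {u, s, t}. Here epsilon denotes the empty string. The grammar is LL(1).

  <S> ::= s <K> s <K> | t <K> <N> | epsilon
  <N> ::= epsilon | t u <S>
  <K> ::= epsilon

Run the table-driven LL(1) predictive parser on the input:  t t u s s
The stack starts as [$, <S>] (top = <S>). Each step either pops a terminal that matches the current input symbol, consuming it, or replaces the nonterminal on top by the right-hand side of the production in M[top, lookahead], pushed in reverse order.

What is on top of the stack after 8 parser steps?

<K>

step 1: stack=$ <S>  input=t t u s s $  — expand <S> ::= t <K> <N>
step 2: stack=$ <N> <K> t  input=t t u s s $  — match t
step 3: stack=$ <N> <K>  input=t u s s $  — expand <K> ::= epsilon
step 4: stack=$ <N>  input=t u s s $  — expand <N> ::= t u <S>
step 5: stack=$ <S> u t  input=t u s s $  — match t
step 6: stack=$ <S> u  input=u s s $  — match u
step 7: stack=$ <S>  input=s s $  — expand <S> ::= s <K> s <K>
step 8: stack=$ <K> s <K> s  input=s s $  — match s
Stack after step 8: $ <K> s <K> (top = <K>).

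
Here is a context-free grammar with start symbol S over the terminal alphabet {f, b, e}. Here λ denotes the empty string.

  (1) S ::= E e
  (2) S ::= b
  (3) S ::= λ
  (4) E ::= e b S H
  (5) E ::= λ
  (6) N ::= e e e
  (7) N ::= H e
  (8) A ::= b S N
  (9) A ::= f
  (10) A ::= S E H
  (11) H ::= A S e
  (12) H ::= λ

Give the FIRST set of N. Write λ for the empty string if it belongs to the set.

FIRST(E) = {λ, e}
FIRST(S) = {λ, b, e}  (via E e)
FIRST(N) = {b, e, f}  (via H e)
FIRST(A) = {λ, b, e, f}  (via S E H)
FIRST(H) = {λ, b, e, f}  (via A S e)

{b, e, f}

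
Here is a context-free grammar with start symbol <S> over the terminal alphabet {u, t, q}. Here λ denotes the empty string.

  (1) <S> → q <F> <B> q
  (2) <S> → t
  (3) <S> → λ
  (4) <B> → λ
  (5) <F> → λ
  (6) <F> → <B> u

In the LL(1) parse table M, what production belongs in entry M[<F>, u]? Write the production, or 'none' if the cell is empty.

<F> → <B> u

FIRST(<S>) = {λ, q, t}
FIRST(<B>) = {λ}
FIRST(<F>) = {λ, u}  (via <B> u)
FOLLOW(<S>) includes $ since <S> is the start symbol.
FOLLOW(<F>): in <S>→q <F> <B> q, <F> is followed by <B> q with FIRST {q}. Thus FOLLOW(<F>) = {q}.
For <F> → λ: FIRST(λ) = {λ}, so it goes in M[<F>, t] for t ∈ {}; since λ ∈ FIRST, also for every t ∈ FOLLOW(<F>) = {q}.
For <F> → <B> u: FIRST(<B> u) = {u}, so it goes in M[<F>, t] for t ∈ {u}.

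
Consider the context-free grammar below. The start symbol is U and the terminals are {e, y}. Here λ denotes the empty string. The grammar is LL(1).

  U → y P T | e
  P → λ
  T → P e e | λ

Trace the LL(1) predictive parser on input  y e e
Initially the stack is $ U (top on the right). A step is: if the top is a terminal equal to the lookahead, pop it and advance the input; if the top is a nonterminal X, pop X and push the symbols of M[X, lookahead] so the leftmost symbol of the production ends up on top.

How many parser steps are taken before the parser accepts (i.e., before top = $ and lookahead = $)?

     Stack    Input    Action
  1  $ U      y e e $  expand U → y P T
  2  $ T P y  y e e $  match y
  3  $ T P    e e $    expand P → λ
  4  $ T      e e $    expand T → P e e
  5  $ e e P  e e $    expand P → λ
  6  $ e e    e e $    match e
  7  $ e      e $      match e
Accept reached after 7 steps.

7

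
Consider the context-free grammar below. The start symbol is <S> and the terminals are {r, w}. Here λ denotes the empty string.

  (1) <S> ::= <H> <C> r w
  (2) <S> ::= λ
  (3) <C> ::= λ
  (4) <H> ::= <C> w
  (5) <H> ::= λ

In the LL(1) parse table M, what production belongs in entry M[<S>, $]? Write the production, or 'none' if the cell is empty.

FIRST(<C>) = {λ}
FIRST(<H>) = {λ, w}  (via <C> w)
FIRST(<S>) = {λ, r, w}  (via <H> <C> r w)
FOLLOW(<S>) includes $ since <S> is the start symbol.
FOLLOW(<S>): <S> appears on no right-hand side. Thus FOLLOW(<S>) = {$}.
For <S> ::= <H> <C> r w: FIRST(<H> <C> r w) = {r, w}, so it goes in M[<S>, t] for t ∈ {r, w}.
For <S> ::= λ: FIRST(λ) = {λ}, so it goes in M[<S>, t] for t ∈ {}; since λ ∈ FIRST, also for every t ∈ FOLLOW(<S>) = {$}.

<S> ::= λ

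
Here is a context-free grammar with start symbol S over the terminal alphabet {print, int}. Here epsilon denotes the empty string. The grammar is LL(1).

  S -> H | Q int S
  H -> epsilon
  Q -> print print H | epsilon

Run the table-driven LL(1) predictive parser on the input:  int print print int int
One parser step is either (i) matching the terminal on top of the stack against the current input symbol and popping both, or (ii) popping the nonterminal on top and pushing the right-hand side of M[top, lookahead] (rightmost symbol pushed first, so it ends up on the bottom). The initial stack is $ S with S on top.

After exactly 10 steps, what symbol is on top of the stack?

Q

step 1: stack=$ S  input=int print print int int $  — expand S -> Q int S
step 2: stack=$ S int Q  input=int print print int int $  — expand Q -> epsilon
step 3: stack=$ S int  input=int print print int int $  — match int
step 4: stack=$ S  input=print print int int $  — expand S -> Q int S
step 5: stack=$ S int Q  input=print print int int $  — expand Q -> print print H
step 6: stack=$ S int H print print  input=print print int int $  — match print
step 7: stack=$ S int H print  input=print int int $  — match print
step 8: stack=$ S int H  input=int int $  — expand H -> epsilon
step 9: stack=$ S int  input=int int $  — match int
step 10: stack=$ S  input=int $  — expand S -> Q int S
Stack after step 10: $ S int Q (top = Q).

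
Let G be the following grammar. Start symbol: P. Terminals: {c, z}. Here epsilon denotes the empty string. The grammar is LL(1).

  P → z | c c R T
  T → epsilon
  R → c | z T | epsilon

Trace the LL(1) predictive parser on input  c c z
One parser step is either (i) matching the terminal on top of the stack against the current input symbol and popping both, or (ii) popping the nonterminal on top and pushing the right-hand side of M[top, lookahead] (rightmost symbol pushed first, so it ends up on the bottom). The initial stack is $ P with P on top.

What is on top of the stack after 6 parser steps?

T

     Stack      Input    Action
  1  $ P        c c z $  expand P → c c R T
  2  $ T R c c  c c z $  match c
  3  $ T R c    c z $    match c
  4  $ T R      z $      expand R → z T
  5  $ T T z    z $      match z
  6  $ T T      $        expand T → epsilon
Stack after step 6: $ T (top = T).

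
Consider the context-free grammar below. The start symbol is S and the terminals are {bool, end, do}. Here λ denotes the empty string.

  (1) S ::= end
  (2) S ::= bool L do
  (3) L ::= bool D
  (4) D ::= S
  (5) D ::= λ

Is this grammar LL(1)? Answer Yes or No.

Yes

FIRST(S) = {bool, end}
FIRST(L) = {bool}
FIRST(D) = {λ, bool, end}
FOLLOW(S) = {$, do}
FOLLOW(L) = {do}
FOLLOW(D) = {do}
Each cell of M receives at most one production.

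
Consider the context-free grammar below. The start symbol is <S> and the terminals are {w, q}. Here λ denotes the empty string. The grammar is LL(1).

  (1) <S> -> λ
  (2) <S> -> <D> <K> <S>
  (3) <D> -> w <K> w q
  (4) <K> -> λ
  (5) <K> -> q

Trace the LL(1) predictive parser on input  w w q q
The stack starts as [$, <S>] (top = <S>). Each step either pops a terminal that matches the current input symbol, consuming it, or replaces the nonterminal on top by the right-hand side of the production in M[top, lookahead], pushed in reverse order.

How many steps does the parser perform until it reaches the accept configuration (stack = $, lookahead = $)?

9

     Stack                Input      Action
  1  $ <S>                w w q q $  expand <S> -> <D> <K> <S>
  2  $ <S> <K> <D>        w w q q $  expand <D> -> w <K> w q
  3  $ <S> <K> q w <K> w  w w q q $  match w
  4  $ <S> <K> q w <K>    w q q $    expand <K> -> λ
  5  $ <S> <K> q w        w q q $    match w
  6  $ <S> <K> q          q q $      match q
  7  $ <S> <K>            q $        expand <K> -> q
  8  $ <S> q              q $        match q
  9  $ <S>                $          expand <S> -> λ
Accept reached after 9 steps.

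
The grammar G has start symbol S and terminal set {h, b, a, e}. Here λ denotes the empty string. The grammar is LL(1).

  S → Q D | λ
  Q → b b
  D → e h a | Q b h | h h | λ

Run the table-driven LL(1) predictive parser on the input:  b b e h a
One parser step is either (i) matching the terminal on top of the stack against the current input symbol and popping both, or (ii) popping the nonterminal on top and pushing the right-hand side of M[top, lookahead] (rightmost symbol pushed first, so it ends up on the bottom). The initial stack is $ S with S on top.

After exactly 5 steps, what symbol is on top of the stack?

step 1: stack=$ S  input=b b e h a $  — expand S → Q D
step 2: stack=$ D Q  input=b b e h a $  — expand Q → b b
step 3: stack=$ D b b  input=b b e h a $  — match b
step 4: stack=$ D b  input=b e h a $  — match b
step 5: stack=$ D  input=e h a $  — expand D → e h a
Stack after step 5: $ a h e (top = e).

e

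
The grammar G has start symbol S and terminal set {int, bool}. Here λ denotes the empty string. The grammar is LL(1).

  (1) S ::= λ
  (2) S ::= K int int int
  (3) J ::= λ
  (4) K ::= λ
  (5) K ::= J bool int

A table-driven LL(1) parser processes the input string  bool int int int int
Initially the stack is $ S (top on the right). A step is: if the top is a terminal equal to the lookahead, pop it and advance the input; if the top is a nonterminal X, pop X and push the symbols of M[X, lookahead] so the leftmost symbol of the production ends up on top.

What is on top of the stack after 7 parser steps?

int

     Stack                     Input                   Action
  1  $ S                       bool int int int int $  expand S ::= K int int int
  2  $ int int int K           bool int int int int $  expand K ::= J bool int
  3  $ int int int int bool J  bool int int int int $  expand J ::= λ
  4  $ int int int int bool    bool int int int int $  match bool
  5  $ int int int int         int int int int $       match int
  6  $ int int int             int int int $           match int
  7  $ int int                 int int $               match int
Stack after step 7: $ int (top = int).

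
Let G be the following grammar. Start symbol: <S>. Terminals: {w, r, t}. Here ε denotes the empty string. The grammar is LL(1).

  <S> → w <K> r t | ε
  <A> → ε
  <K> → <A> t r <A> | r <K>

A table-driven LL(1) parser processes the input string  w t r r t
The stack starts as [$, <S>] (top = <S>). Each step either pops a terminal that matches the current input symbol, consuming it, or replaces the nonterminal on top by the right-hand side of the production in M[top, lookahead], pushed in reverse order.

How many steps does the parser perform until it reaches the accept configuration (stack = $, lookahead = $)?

9

     Stack              Input        Action
  1  $ <S>              w t r r t $  expand <S> → w <K> r t
  2  $ t r <K> w        w t r r t $  match w
  3  $ t r <K>          t r r t $    expand <K> → <A> t r <A>
  4  $ t r <A> r t <A>  t r r t $    expand <A> → ε
  5  $ t r <A> r t      t r r t $    match t
  6  $ t r <A> r        r r t $      match r
  7  $ t r <A>          r t $        expand <A> → ε
  8  $ t r              r t $        match r
  9  $ t                t $          match t
Accept reached after 9 steps.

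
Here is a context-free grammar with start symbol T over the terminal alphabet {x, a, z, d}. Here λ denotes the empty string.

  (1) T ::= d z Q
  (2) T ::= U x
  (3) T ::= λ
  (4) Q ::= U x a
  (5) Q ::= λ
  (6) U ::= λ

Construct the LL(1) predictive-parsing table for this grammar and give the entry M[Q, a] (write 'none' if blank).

FIRST(U) = {λ}
FIRST(T) = {λ, d, x}  (via U x)
FIRST(Q) = {λ, x}  (via U x a)
FOLLOW(T) includes $ since T is the start symbol.
FOLLOW(T): T appears on no right-hand side. Thus FOLLOW(T) = {$}.
FOLLOW(Q): in T::=d z Q, the suffix after Q is empty, so FOLLOW(Q) ⊇ FOLLOW(T) = {$}. Thus FOLLOW(Q) = {$}.
For Q ::= U x a: FIRST(U x a) = {x}, so it goes in M[Q, t] for t ∈ {x}.
For Q ::= λ: FIRST(λ) = {λ}, so it goes in M[Q, t] for t ∈ {}; since λ ∈ FIRST, also for every t ∈ FOLLOW(Q) = {$}.
None of these place a production in M[Q, a].

none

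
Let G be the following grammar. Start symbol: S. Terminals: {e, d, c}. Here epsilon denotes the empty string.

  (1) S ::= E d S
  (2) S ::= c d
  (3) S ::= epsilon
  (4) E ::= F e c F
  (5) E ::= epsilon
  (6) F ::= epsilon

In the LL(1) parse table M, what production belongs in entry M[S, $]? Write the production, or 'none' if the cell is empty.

FIRST(F): from F::=epsilon we get {epsilon}. So FIRST(F) = {epsilon}.
FIRST(E): from E::=F e c F we get {e}; from E::=epsilon we get {epsilon}. So FIRST(E) = {epsilon, e}.
FIRST(S): from S::=E d S we get {d, e}; from S::=c d we get {c}; from S::=epsilon we get {epsilon}. So FIRST(S) = {epsilon, c, d, e}.
FOLLOW(S) includes $ since S is the start symbol.
FOLLOW(S): in S::=E d S, the suffix after S is empty (adds nothing new). Thus FOLLOW(S) = {$}.
For S ::= E d S: FIRST(E d S) = {d, e}, so it goes in M[S, t] for t ∈ {d, e}.
For S ::= c d: FIRST(c d) = {c}, so it goes in M[S, t] for t ∈ {c}.
For S ::= epsilon: FIRST(epsilon) = {epsilon}, so it goes in M[S, t] for t ∈ {}; since epsilon ∈ FIRST, also for every t ∈ FOLLOW(S) = {$}.

S ::= epsilon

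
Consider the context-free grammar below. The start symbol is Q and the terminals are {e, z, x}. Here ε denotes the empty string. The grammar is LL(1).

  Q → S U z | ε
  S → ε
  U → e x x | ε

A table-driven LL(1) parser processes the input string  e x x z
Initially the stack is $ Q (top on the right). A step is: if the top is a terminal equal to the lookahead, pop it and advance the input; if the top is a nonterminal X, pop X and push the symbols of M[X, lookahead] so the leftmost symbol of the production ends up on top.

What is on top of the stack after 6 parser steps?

z

step 1: stack=$ Q  input=e x x z $  — expand Q → S U z
step 2: stack=$ z U S  input=e x x z $  — expand S → ε
step 3: stack=$ z U  input=e x x z $  — expand U → e x x
step 4: stack=$ z x x e  input=e x x z $  — match e
step 5: stack=$ z x x  input=x x z $  — match x
step 6: stack=$ z x  input=x z $  — match x
Stack after step 6: $ z (top = z).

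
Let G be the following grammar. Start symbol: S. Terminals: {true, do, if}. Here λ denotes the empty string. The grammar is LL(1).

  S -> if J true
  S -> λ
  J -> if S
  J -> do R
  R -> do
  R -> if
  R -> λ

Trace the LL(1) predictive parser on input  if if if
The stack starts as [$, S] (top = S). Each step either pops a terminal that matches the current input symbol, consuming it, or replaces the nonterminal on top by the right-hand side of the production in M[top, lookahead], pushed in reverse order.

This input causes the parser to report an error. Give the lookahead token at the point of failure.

     Stack             Input       Action
  1  $ S               if if if $  expand S -> if J true
  2  $ true J if       if if if $  match if
  3  $ true J          if if $     expand J -> if S
  4  $ true S if       if if $     match if
  5  $ true S          if $        expand S -> if J true
  6  $ true true J if  if $        match if
  7  $ true true J     $           error: M[J, $] is empty

$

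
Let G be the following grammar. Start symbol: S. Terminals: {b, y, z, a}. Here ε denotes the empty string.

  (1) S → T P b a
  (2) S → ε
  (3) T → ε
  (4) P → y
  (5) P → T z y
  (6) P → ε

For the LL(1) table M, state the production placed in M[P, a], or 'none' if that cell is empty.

FIRST(T) = {ε}
FIRST(P) = {ε, y, z}  (via T z y)
FIRST(S) = {ε, b, y, z}  (via T P b a)
FOLLOW(S) includes $ since S is the start symbol.
FOLLOW(P): in S→T P b a, P is followed by b a with FIRST {b}. Thus FOLLOW(P) = {b}.
For P → y: FIRST(y) = {y}, so it goes in M[P, t] for t ∈ {y}.
For P → T z y: FIRST(T z y) = {z}, so it goes in M[P, t] for t ∈ {z}.
For P → ε: FIRST(ε) = {ε}, so it goes in M[P, t] for t ∈ {}; since ε ∈ FIRST, also for every t ∈ FOLLOW(P) = {b}.
None of these place a production in M[P, a].

none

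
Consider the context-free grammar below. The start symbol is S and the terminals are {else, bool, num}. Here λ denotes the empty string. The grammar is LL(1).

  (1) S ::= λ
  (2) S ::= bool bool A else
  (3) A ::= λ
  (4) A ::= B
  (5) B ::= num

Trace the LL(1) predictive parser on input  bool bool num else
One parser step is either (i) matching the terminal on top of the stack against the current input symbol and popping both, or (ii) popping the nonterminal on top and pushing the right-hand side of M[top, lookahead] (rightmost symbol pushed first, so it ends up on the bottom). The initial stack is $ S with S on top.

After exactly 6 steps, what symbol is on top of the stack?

else

step 1: stack=$ S  input=bool bool num else $  — expand S ::= bool bool A else
step 2: stack=$ else A bool bool  input=bool bool num else $  — match bool
step 3: stack=$ else A bool  input=bool num else $  — match bool
step 4: stack=$ else A  input=num else $  — expand A ::= B
step 5: stack=$ else B  input=num else $  — expand B ::= num
step 6: stack=$ else num  input=num else $  — match num
Stack after step 6: $ else (top = else).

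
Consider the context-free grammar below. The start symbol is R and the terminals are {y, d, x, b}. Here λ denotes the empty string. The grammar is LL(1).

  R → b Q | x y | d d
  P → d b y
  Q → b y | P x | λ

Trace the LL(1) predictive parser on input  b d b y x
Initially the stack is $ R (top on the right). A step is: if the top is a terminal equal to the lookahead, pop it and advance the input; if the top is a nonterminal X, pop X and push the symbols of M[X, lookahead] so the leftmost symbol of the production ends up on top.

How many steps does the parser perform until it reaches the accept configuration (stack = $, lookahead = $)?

     Stack      Input        Action
  1  $ R        b d b y x $  expand R → b Q
  2  $ Q b      b d b y x $  match b
  3  $ Q        d b y x $    expand Q → P x
  4  $ x P      d b y x $    expand P → d b y
  5  $ x y b d  d b y x $    match d
  6  $ x y b    b y x $      match b
  7  $ x y      y x $        match y
  8  $ x        x $          match x
Accept reached after 8 steps.

8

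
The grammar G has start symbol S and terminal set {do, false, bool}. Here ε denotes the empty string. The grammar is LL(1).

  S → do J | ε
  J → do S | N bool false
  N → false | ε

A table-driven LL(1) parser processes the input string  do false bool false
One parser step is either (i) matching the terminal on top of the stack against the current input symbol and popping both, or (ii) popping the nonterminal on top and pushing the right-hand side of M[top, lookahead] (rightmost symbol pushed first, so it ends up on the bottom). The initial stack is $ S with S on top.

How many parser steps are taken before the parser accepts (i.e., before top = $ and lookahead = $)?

step 1: stack=$ S  input=do false bool false $  — expand S → do J
step 2: stack=$ J do  input=do false bool false $  — match do
step 3: stack=$ J  input=false bool false $  — expand J → N bool false
step 4: stack=$ false bool N  input=false bool false $  — expand N → false
step 5: stack=$ false bool false  input=false bool false $  — match false
step 6: stack=$ false bool  input=bool false $  — match bool
step 7: stack=$ false  input=false $  — match false
Accept reached after 7 steps.

7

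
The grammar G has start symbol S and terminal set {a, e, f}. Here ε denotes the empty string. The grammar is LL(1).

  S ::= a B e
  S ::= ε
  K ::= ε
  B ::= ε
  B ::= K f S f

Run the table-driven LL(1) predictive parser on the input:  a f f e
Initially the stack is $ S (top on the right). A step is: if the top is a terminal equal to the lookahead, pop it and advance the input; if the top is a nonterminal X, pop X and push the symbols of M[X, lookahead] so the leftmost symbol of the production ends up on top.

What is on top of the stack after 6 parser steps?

f

     Stack        Input      Action
  1  $ S          a f f e $  expand S ::= a B e
  2  $ e B a      a f f e $  match a
  3  $ e B        f f e $    expand B ::= K f S f
  4  $ e f S f K  f f e $    expand K ::= ε
  5  $ e f S f    f f e $    match f
  6  $ e f S      f e $      expand S ::= ε
Stack after step 6: $ e f (top = f).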